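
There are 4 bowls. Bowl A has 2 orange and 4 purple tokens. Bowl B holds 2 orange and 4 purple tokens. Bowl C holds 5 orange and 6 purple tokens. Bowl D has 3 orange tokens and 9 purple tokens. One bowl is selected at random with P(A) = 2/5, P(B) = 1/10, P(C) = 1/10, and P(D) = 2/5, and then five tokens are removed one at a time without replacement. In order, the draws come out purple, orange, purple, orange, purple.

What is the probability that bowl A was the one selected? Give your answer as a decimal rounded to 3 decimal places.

0.529

For each hypothesis, P(data | H) works out to: P(data | bowl A) = (4/6)(2/5)(3/4)(1/3)(2/2) = 0.066667; P(data | bowl B) = (4/6)(2/5)(3/4)(1/3)(2/2) = 0.066667; P(data | bowl C) = (6/11)(5/10)(5/9)(4/8)(4/7) = 0.04329; P(data | bowl D) = (9/12)(3/11)(8/10)(2/9)(7/8) = 0.031818.
The prior-weighted likelihoods are 2/5 · 0.066667 = 0.026667, 1/10 · 0.066667 = 0.0066667, 1/10 · 0.04329 = 0.004329, 2/5 · 0.031818 = 0.012727; with total 0.05039.
So P(bowl A | data) = (0.026667) / (0.05039) = 0.52921.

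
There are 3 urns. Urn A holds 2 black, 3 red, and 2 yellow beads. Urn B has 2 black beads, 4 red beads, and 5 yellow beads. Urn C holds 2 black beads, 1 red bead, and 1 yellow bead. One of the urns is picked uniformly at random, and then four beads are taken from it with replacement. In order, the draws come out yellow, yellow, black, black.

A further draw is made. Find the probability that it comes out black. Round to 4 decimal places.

0.3763

Under each hypothesis, the probability of the observed sequence is: P(data | urn A) = (2/7)(2/7)(2/7)(2/7) = 0.0066639; P(data | urn B) = (5/11)(5/11)(2/11)(2/11) = 0.0068301; P(data | urn C) = (1/4)(1/4)(2/4)(2/4) = 0.015625.
Multiplying each by its prior: 1/3 · 0.0066639 = 0.0022213, 1/3 · 0.0068301 = 0.0022767, 1/3 · 0.015625 = 0.0052083; summing to 0.0097063.
Dividing through by the total gives posterior P(urn A | data) = 0.22885, P(urn B | data) = 0.23456, P(urn C | data) = 0.53659.
Averaging over the posterior, P(black next | data) = (2/7)(0.22885) + (2/11)(0.23456) + (1/2)(0.53659) = 0.37633.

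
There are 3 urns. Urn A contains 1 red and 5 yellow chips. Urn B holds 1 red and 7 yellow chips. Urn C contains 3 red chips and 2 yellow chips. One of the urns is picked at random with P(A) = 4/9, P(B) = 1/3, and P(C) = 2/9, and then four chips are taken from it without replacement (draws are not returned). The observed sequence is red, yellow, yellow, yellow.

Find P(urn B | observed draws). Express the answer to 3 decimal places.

The likelihood of the observed sequence under each hypothesis: P(data | urn A) = (1/6)(5/5)(4/4)(3/3) = 1/6; P(data | urn B) = (1/8)(7/7)(6/6)(5/5) = 1/8; P(data | urn C) = (3/5)(2/4)(1/3)(0/2) = 0.
The prior-weighted likelihoods are 4/9 · 1/6 = 2/27, 1/3 · 1/8 = 1/24, 2/9 · 0 = 0; summing to 25/216.
By Bayes' rule, P(urn B | data) = (1/24) / (25/216) = 9/25.

0.360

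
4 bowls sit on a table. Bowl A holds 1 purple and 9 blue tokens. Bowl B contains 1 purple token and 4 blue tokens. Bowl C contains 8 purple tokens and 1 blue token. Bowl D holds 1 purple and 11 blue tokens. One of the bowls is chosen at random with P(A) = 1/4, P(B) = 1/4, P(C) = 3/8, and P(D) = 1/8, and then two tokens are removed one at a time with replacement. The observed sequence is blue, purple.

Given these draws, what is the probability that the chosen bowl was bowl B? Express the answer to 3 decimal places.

0.367

The likelihood of the observed sequence under each hypothesis: P(data | bowl A) = (9/10)(1/10) = 0.09; P(data | bowl B) = (4/5)(1/5) = 0.16; P(data | bowl C) = (1/9)(8/9) = 0.098765; P(data | bowl D) = (11/12)(1/12) = 0.076389.
The prior-weighted likelihoods are 1/4 · 0.09 = 0.0225, 1/4 · 0.16 = 0.04, 3/8 · 0.098765 = 0.037037, 1/8 · 0.076389 = 0.0095486; summing to 0.10909.
By Bayes' rule, P(bowl B | data) = (0.04) / (0.10909) = 0.36668.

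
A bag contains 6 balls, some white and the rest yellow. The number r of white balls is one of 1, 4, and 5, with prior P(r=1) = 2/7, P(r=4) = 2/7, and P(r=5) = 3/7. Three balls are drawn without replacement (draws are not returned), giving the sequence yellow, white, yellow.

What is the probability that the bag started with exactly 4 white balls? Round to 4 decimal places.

0.2857

For each hypothesis, P(data | H) works out to: P(data | r = 1) = (5/6)(1/5)(4/4) = 1/6; P(data | r = 4) = (2/6)(4/5)(1/4) = 1/15; P(data | r = 5) = (1/6)(5/5)(0/4) = 0.
The prior-weighted likelihoods are 2/7 · 1/6 = 1/21, 2/7 · 1/15 = 2/105, 3/7 · 0 = 0; summing to 1/15.
So P(r = 4 | data) = (2/105) / (1/15) = 2/7.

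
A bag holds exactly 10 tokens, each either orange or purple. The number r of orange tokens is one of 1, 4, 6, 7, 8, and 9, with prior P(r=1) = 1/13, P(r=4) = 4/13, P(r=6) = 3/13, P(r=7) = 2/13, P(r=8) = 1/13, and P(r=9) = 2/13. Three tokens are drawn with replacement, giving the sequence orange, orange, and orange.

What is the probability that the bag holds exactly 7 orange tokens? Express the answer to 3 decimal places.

For each hypothesis, P(data | H) works out to: P(data | r = 1) = (1/10)(1/10)(1/10) = 0.001; P(data | r = 4) = (4/10)(4/10)(4/10) = 0.064; P(data | r = 6) = (6/10)(6/10)(6/10) = 0.216; P(data | r = 7) = (7/10)(7/10)(7/10) = 0.343; P(data | r = 8) = (8/10)(8/10)(8/10) = 0.512; P(data | r = 9) = (9/10)(9/10)(9/10) = 0.729.
Multiplying each by its prior: 1/13 · 0.001 = 7.6923e-05, 4/13 · 0.064 = 0.019692, 3/13 · 0.216 = 0.049846, 2/13 · 0.343 = 0.052769, 1/13 · 0.512 = 0.039385, 2/13 · 0.729 = 0.11215; summing to 0.27392.
By Bayes' rule, P(r = 7 | data) = (0.052769) / (0.27392) = 0.19264.

0.193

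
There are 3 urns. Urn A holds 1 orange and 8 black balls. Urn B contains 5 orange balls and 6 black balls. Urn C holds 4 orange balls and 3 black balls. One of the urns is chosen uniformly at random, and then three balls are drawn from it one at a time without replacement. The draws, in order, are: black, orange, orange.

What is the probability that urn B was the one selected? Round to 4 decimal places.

0.4142

Under each hypothesis, the probability of the observed sequence is: P(data | urn A) = (8/9)(1/8)(0/7) = 0; P(data | urn B) = (6/11)(5/10)(4/9) = 0.12121; P(data | urn C) = (3/7)(4/6)(3/5) = 0.17143.
Weighting by the prior gives 1/3 · 0 = 0, 1/3 · 0.12121 = 0.040404, 1/3 · 0.17143 = 0.057143; these sum to 0.097547.
Therefore the posterior P(urn B | data) = (0.040404) / (0.097547) = 0.4142.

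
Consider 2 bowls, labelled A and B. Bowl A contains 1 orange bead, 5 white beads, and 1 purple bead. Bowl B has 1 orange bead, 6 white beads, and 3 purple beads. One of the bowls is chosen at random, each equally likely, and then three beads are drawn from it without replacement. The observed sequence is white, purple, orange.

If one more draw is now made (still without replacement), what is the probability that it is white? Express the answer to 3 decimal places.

Under each hypothesis, the probability of the observed sequence is: P(data | bowl A) = (5/7)(1/6)(1/5) = 0.02381; P(data | bowl B) = (6/10)(3/9)(1/8) = 0.025.
Multiplying each by its prior: 1/2 · 0.02381 = 0.011905, 1/2 · 0.025 = 0.0125; with total 0.024405.
The posterior is then P(bowl A | data) = 0.4878, P(bowl B | data) = 0.5122.
Averaging over the posterior, P(white next | data) = (1)(0.4878) + (5/7)(0.5122) = 0.85366.

0.854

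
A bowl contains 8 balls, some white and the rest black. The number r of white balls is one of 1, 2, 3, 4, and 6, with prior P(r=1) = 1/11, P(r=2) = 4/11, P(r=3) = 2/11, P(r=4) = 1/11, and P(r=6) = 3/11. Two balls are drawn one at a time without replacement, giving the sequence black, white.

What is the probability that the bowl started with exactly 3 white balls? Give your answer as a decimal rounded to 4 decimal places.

0.2190

For each hypothesis, P(data | H) works out to: P(data | r = 1) = (7/8)(1/7) = 1/8; P(data | r = 2) = (6/8)(2/7) = 3/14; P(data | r = 3) = (5/8)(3/7) = 15/56; P(data | r = 4) = (4/8)(4/7) = 2/7; P(data | r = 6) = (2/8)(6/7) = 3/14.
The prior-weighted likelihoods are 1/11 · 1/8 = 1/88, 4/11 · 3/14 = 6/77, 2/11 · 15/56 = 15/308, 1/11 · 2/7 = 2/77, 3/11 · 3/14 = 9/154; summing to 137/616.
By Bayes' rule, P(r = 3 | data) = (15/308) / (137/616) = 30/137.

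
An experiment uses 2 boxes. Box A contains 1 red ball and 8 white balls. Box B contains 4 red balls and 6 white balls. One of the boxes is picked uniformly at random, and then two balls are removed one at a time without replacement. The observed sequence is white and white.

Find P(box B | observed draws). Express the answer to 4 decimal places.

0.3000

For each hypothesis, P(data | H) works out to: P(data | box A) = (8/9)(7/8) = 7/9; P(data | box B) = (6/10)(5/9) = 1/3.
Multiplying each by its prior: 1/2 · 7/9 = 7/18, 1/2 · 1/3 = 1/6; with total 5/9.
So P(box B | data) = (1/6) / (5/9) = 3/10.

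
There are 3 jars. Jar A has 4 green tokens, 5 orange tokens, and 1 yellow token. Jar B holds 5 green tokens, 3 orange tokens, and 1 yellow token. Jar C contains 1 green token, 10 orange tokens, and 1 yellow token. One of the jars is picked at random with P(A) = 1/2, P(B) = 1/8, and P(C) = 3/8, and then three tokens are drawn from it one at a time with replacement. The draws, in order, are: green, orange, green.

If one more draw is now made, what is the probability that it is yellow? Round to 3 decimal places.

0.102

The likelihood of the observed sequence under each hypothesis: P(data | jar A) = (4/10)(5/10)(4/10) = 0.08; P(data | jar B) = (5/9)(3/9)(5/9) = 0.10288; P(data | jar C) = (1/12)(10/12)(1/12) = 0.005787.
Multiplying each by its prior: 1/2 · 0.08 = 0.04, 1/8 · 0.10288 = 0.01286, 3/8 · 0.005787 = 0.0021701; with total 0.05503.
Dividing through by the total gives posterior P(jar A | data) = 0.72687, P(jar B | data) = 0.23369, P(jar C | data) = 0.039435.
Averaging over the posterior, P(yellow next | data) = (1/10)(0.72687) + (1/9)(0.23369) + (1/12)(0.039435) = 0.10194.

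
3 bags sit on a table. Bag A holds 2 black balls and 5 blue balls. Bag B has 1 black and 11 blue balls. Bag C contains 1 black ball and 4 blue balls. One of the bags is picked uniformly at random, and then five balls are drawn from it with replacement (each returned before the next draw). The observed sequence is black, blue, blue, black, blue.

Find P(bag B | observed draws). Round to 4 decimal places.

0.0962

Under each hypothesis, the probability of the observed sequence is: P(data | bag A) = (2/7)(5/7)(5/7)(2/7)(5/7) = 0.02975; P(data | bag B) = (1/12)(11/12)(11/12)(1/12)(11/12) = 0.005349; P(data | bag C) = (1/5)(4/5)(4/5)(1/5)(4/5) = 0.02048.
Multiplying each by its prior: 1/3 · 0.02975 = 0.0099165, 1/3 · 0.005349 = 0.001783, 1/3 · 0.02048 = 0.0068267; with total 0.018526.
Therefore the posterior P(bag B | data) = (0.001783) / (0.018526) = 0.096242.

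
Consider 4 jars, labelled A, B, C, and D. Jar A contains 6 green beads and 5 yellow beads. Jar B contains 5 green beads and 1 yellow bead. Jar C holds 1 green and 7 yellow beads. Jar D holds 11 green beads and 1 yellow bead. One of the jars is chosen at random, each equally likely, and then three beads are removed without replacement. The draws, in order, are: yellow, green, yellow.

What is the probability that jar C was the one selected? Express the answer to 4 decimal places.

0.5077

Compute the likelihood of the observed sequence for each case: P(data | jar A) = (5/11)(6/10)(4/9) = 0.12121; P(data | jar B) = (1/6)(5/5)(0/4) = 0; P(data | jar C) = (7/8)(1/7)(6/6) = 0.125; P(data | jar D) = (1/12)(11/11)(0/10) = 0.
Weighting by the prior gives 1/4 · 0.12121 = 0.030303, 1/4 · 0 = 0, 1/4 · 0.125 = 0.03125, 1/4 · 0 = 0; these sum to 0.061553.
So P(jar C | data) = (0.03125) / (0.061553) = 0.50769.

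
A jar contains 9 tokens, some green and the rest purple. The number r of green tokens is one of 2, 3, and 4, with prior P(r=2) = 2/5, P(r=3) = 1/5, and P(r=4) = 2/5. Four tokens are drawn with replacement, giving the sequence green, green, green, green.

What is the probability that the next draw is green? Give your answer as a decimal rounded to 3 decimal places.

The likelihood of the observed sequence under each hypothesis: P(data | r = 2) = (2/9)(2/9)(2/9)(2/9) = 0.0024387; P(data | r = 3) = (3/9)(3/9)(3/9)(3/9) = 0.012346; P(data | r = 4) = (4/9)(4/9)(4/9)(4/9) = 0.039018.
Multiplying each by its prior: 2/5 · 0.0024387 = 0.00097546, 1/5 · 0.012346 = 0.0024691, 2/5 · 0.039018 = 0.015607; summing to 0.019052.
The posterior is then P(r = 2 | data) = 0.0512, P(r = 3 | data) = 0.1296, P(r = 4 | data) = 0.8192.
So P(green next | data) = Σ P(green next | H) P(H | data) = (2/9)(0.0512) + (1/3)(0.1296) + (4/9)(0.8192) = 0.41867.

0.419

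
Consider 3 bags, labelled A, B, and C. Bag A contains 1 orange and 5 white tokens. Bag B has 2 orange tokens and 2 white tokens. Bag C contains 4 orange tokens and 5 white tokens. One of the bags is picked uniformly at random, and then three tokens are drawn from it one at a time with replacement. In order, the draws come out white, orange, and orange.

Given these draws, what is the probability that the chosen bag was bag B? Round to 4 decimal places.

0.4847

Under each hypothesis, the probability of the observed sequence is: P(data | bag A) = (5/6)(1/6)(1/6) = 0.023148; P(data | bag B) = (2/4)(2/4)(2/4) = 0.125; P(data | bag C) = (5/9)(4/9)(4/9) = 0.10974.
The prior-weighted likelihoods are 1/3 · 0.023148 = 0.007716, 1/3 · 0.125 = 0.041667, 1/3 · 0.10974 = 0.03658; with total 0.085963.
Therefore the posterior P(bag B | data) = (0.041667) / (0.085963) = 0.48471.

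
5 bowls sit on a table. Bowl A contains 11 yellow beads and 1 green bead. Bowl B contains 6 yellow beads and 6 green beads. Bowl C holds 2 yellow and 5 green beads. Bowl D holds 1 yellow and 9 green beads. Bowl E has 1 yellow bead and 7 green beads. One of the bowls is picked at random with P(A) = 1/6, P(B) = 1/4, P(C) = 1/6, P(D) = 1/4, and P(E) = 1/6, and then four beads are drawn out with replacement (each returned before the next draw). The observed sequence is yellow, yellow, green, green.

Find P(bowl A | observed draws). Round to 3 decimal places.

The likelihood of the observed sequence under each hypothesis: P(data | bowl A) = (11/12)(11/12)(1/12)(1/12) = 0.0058353; P(data | bowl B) = (6/12)(6/12)(6/12)(6/12) = 0.0625; P(data | bowl C) = (2/7)(2/7)(5/7)(5/7) = 0.041649; P(data | bowl D) = (1/10)(1/10)(9/10)(9/10) = 0.0081; P(data | bowl E) = (1/8)(1/8)(7/8)(7/8) = 0.011963.
Weighting by the prior gives 1/6 · 0.0058353 = 0.00097254, 1/4 · 0.0625 = 0.015625, 1/6 · 0.041649 = 0.0069416, 1/4 · 0.0081 = 0.002025, 1/6 · 0.011963 = 0.0019938; summing to 0.027558.
Hence P(bowl A | data) = (0.00097254) / (0.027558) = 0.035291.

0.035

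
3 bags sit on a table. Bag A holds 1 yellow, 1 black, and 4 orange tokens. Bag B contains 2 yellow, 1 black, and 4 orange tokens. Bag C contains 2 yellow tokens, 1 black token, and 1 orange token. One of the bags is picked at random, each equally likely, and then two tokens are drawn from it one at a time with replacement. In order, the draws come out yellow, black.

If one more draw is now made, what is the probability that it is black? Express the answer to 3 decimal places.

0.215

For each hypothesis, P(data | H) works out to: P(data | bag A) = (1/6)(1/6) = 0.027778; P(data | bag B) = (2/7)(1/7) = 0.040816; P(data | bag C) = (2/4)(1/4) = 0.125.
The prior-weighted likelihoods are 1/3 · 0.027778 = 0.0092593, 1/3 · 0.040816 = 0.013605, 1/3 · 0.125 = 0.041667; these sum to 0.064531.
Dividing through by the total gives posterior P(bag A | data) = 0.14348, P(bag B | data) = 0.21083, P(bag C | data) = 0.64568.
So P(black next | data) = Σ P(black next | H) P(H | data) = (1/6)(0.14348) + (1/7)(0.21083) + (1/4)(0.64568) = 0.21545.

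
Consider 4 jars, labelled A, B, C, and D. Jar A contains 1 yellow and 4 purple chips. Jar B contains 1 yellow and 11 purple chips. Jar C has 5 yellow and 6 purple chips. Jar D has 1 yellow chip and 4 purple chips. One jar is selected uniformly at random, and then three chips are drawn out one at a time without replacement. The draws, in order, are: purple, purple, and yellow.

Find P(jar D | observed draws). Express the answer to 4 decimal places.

Under each hypothesis, the probability of the observed sequence is: P(data | jar A) = (4/5)(3/4)(1/3) = 0.2; P(data | jar B) = (11/12)(10/11)(1/10) = 0.083333; P(data | jar C) = (6/11)(5/10)(5/9) = 0.15152; P(data | jar D) = (4/5)(3/4)(1/3) = 0.2.
Multiplying each by its prior: 1/4 · 0.2 = 0.05, 1/4 · 0.083333 = 0.020833, 1/4 · 0.15152 = 0.037879, 1/4 · 0.2 = 0.05; these sum to 0.15871.
Hence P(jar D | data) = (0.05) / (0.15871) = 0.31504.

0.3150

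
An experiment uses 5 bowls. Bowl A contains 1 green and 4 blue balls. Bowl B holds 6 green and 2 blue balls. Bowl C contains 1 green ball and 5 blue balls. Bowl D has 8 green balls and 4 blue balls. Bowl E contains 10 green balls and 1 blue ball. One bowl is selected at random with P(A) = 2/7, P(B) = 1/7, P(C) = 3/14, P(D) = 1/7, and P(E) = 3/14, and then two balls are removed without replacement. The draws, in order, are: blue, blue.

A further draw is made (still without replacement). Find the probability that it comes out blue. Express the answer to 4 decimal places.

For each hypothesis, P(data | H) works out to: P(data | bowl A) = (4/5)(3/4) = 0.6; P(data | bowl B) = (2/8)(1/7) = 0.035714; P(data | bowl C) = (5/6)(4/5) = 0.66667; P(data | bowl D) = (4/12)(3/11) = 0.090909; P(data | bowl E) = (1/11)(0/10) = 0.
The prior-weighted likelihoods are 2/7 · 0.6 = 0.17143, 1/7 · 0.035714 = 0.005102, 3/14 · 0.66667 = 0.14286, 1/7 · 0.090909 = 0.012987, 3/14 · 0 = 0; with total 0.33237.
Normalising, the posterior is P(bowl A | data) = 0.51577, P(bowl B | data) = 0.01535, P(bowl C | data) = 0.42981, P(bowl D | data) = 0.039073, P(bowl E | data) = 0.
Averaging over the posterior, P(blue next | data) = (2/3)(0.51577) + (0)(0.01535) + (3/4)(0.42981) + (1/5)(0.039073) = 0.67402.

0.6740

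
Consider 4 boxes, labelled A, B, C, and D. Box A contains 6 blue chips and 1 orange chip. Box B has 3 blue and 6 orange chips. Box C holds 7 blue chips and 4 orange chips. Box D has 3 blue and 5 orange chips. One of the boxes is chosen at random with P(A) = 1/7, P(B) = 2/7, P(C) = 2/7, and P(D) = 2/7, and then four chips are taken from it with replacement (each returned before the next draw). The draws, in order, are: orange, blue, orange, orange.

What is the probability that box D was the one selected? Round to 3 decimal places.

0.412

Compute the likelihood of the observed sequence for each case: P(data | box A) = (1/7)(6/7)(1/7)(1/7) = 0.002499; P(data | box B) = (6/9)(3/9)(6/9)(6/9) = 0.098765; P(data | box C) = (4/11)(7/11)(4/11)(4/11) = 0.030599; P(data | box D) = (5/8)(3/8)(5/8)(5/8) = 0.091553.
Weighting by the prior gives 1/7 · 0.002499 = 0.00035699, 2/7 · 0.098765 = 0.028219, 2/7 · 0.030599 = 0.0087426, 2/7 · 0.091553 = 0.026158; these sum to 0.063476.
By Bayes' rule, P(box D | data) = (0.026158) / (0.063476) = 0.41209.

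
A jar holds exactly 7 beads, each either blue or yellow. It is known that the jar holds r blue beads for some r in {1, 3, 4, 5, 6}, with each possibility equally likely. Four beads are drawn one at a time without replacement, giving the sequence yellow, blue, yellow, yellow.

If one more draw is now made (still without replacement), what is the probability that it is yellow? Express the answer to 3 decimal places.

0.667

Compute the likelihood of the observed sequence for each case: P(data | r = 1) = (6/7)(1/6)(5/5)(4/4) = 1/7; P(data | r = 3) = (4/7)(3/6)(3/5)(2/4) = 3/35; P(data | r = 4) = (3/7)(4/6)(2/5)(1/4) = 1/35; P(data | r = 5) = (2/7)(5/6)(1/5)(0/4) = 0; P(data | r = 6) = (1/7)(6/6)(0/5) = 0.
Weighting by the prior gives 1/5 · 1/7 = 1/35, 1/5 · 3/35 = 3/175, 1/5 · 1/35 = 1/175, 1/5 · 0 = 0, 1/5 · 0 = 0; summing to 9/175.
The posterior is then P(r = 1 | data) = 5/9, P(r = 3 | data) = 1/3, P(r = 4 | data) = 1/9, P(r = 5 | data) = 0, P(r = 6 | data) = 0.
So P(yellow next | data) = Σ P(yellow next | H) P(H | data) = (1)(5/9) + (1/3)(1/3) + (0)(1/9) = 2/3.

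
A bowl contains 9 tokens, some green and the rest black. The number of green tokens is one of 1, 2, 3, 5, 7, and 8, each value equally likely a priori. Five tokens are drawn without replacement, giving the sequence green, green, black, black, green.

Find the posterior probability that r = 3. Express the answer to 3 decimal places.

0.136

For each hypothesis, P(data | H) works out to: P(data | r = 1) = (1/9)(0/8) = 0; P(data | r = 2) = (2/9)(1/8)(7/7)(6/6)(0/5) = 0; P(data | r = 3) = (3/9)(2/8)(6/7)(5/6)(1/5) = 1/84; P(data | r = 5) = (5/9)(4/8)(4/7)(3/6)(3/5) = 1/21; P(data | r = 7) = (7/9)(6/8)(2/7)(1/6)(5/5) = 1/36; P(data | r = 8) = (8/9)(7/8)(1/7)(0/6) = 0.
Weighting by the prior gives 1/6 · 0 = 0, 1/6 · 0 = 0, 1/6 · 1/84 = 1/504, 1/6 · 1/21 = 1/126, 1/6 · 1/36 = 1/216, 1/6 · 0 = 0; summing to 11/756.
By Bayes' rule, P(r = 3 | data) = (1/504) / (11/756) = 3/22.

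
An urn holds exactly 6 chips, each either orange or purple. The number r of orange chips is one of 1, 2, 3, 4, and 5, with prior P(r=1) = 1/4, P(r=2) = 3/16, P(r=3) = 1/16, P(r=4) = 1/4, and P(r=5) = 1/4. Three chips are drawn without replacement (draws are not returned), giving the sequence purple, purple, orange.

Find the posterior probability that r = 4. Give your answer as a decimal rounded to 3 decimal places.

0.158

The likelihood of the observed sequence under each hypothesis: P(data | r = 1) = (5/6)(4/5)(1/4) = 1/6; P(data | r = 2) = (4/6)(3/5)(2/4) = 1/5; P(data | r = 3) = (3/6)(2/5)(3/4) = 3/20; P(data | r = 4) = (2/6)(1/5)(4/4) = 1/15; P(data | r = 5) = (1/6)(0/5) = 0.
The prior-weighted likelihoods are 1/4 · 1/6 = 1/24, 3/16 · 1/5 = 3/80, 1/16 · 3/20 = 3/320, 1/4 · 1/15 = 1/60, 1/4 · 0 = 0; with total 101/960.
By Bayes' rule, P(r = 4 | data) = (1/60) / (101/960) = 16/101.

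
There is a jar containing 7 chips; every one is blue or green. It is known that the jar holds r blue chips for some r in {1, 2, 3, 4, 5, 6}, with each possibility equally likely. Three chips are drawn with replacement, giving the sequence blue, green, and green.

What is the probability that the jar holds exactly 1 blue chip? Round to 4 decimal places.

For each hypothesis, P(data | H) works out to: P(data | r = 1) = (1/7)(6/7)(6/7) = 0.10496; P(data | r = 2) = (2/7)(5/7)(5/7) = 0.14577; P(data | r = 3) = (3/7)(4/7)(4/7) = 0.13994; P(data | r = 4) = (4/7)(3/7)(3/7) = 0.10496; P(data | r = 5) = (5/7)(2/7)(2/7) = 0.058309; P(data | r = 6) = (6/7)(1/7)(1/7) = 0.017493.
Multiplying each by its prior: 1/6 · 0.10496 = 0.017493, 1/6 · 0.14577 = 0.024295, 1/6 · 0.13994 = 0.023324, 1/6 · 0.10496 = 0.017493, 1/6 · 0.058309 = 0.0097182, 1/6 · 0.017493 = 0.0029155; with total 0.095238.
Hence P(r = 1 | data) = (0.017493) / (0.095238) = 0.18367.

0.1837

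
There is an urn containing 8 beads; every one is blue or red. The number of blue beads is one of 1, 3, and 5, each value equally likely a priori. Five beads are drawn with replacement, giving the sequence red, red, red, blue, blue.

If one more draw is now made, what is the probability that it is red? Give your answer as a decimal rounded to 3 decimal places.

For each hypothesis, P(data | H) works out to: P(data | r = 1) = (7/8)(7/8)(7/8)(1/8)(1/8) = 0.010468; P(data | r = 3) = (5/8)(5/8)(5/8)(3/8)(3/8) = 0.034332; P(data | r = 5) = (3/8)(3/8)(3/8)(5/8)(5/8) = 0.020599.
Weighting by the prior gives 1/3 · 0.010468 = 0.0034892, 1/3 · 0.034332 = 0.011444, 1/3 · 0.020599 = 0.0068665; with total 0.0218.
Dividing through by the total gives posterior P(r = 1 | data) = 0.16006, P(r = 3 | data) = 0.52497, P(r = 5 | data) = 0.31498.
So P(red next | data) = Σ P(red next | H) P(H | data) = (7/8)(0.16006) + (5/8)(0.52497) + (3/8)(0.31498) = 0.58627.

0.586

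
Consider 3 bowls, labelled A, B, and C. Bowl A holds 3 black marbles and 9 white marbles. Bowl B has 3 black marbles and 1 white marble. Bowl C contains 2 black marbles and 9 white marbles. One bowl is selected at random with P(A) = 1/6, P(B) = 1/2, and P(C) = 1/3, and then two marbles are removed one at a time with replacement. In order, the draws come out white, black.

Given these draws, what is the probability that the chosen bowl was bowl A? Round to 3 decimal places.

0.179

For each hypothesis, P(data | H) works out to: P(data | bowl A) = (9/12)(3/12) = 3/16; P(data | bowl B) = (1/4)(3/4) = 3/16; P(data | bowl C) = (9/11)(2/11) = 18/121.
Weighting by the prior gives 1/6 · 3/16 = 1/32, 1/2 · 3/16 = 3/32, 1/3 · 18/121 = 6/121; summing to 169/968.
Therefore the posterior P(bowl A | data) = (1/32) / (169/968) = 121/676.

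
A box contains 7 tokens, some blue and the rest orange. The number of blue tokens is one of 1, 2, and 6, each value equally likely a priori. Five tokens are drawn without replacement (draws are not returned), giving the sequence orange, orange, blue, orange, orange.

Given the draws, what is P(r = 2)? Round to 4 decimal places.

0.4000

Under each hypothesis, the probability of the observed sequence is: P(data | r = 1) = (6/7)(5/6)(1/5)(4/4)(3/3) = 1/7; P(data | r = 2) = (5/7)(4/6)(2/5)(3/4)(2/3) = 2/21; P(data | r = 6) = (1/7)(0/6) = 0.
Multiplying each by its prior: 1/3 · 1/7 = 1/21, 1/3 · 2/21 = 2/63, 1/3 · 0 = 0; these sum to 5/63.
So P(r = 2 | data) = (2/63) / (5/63) = 2/5.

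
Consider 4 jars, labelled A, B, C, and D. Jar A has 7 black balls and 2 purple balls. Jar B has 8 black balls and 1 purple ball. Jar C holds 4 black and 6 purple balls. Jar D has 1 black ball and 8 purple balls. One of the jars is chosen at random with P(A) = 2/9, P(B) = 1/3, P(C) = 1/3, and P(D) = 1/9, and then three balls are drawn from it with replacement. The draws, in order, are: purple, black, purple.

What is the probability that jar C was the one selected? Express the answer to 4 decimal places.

0.6862

The likelihood of the observed sequence under each hypothesis: P(data | jar A) = (2/9)(7/9)(2/9) = 0.038409; P(data | jar B) = (1/9)(8/9)(1/9) = 0.010974; P(data | jar C) = (6/10)(4/10)(6/10) = 0.144; P(data | jar D) = (8/9)(1/9)(8/9) = 0.087791.
The prior-weighted likelihoods are 2/9 · 0.038409 = 0.0085353, 1/3 · 0.010974 = 0.003658, 1/3 · 0.144 = 0.048, 1/9 · 0.087791 = 0.0097546; with total 0.069948.
So P(jar C | data) = (0.048) / (0.069948) = 0.68623.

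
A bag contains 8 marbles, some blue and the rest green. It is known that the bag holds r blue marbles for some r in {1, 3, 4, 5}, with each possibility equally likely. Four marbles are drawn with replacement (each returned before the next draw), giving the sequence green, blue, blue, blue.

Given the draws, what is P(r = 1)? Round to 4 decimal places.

0.0091

For each hypothesis, P(data | H) works out to: P(data | r = 1) = (7/8)(1/8)(1/8)(1/8) = 0.001709; P(data | r = 3) = (5/8)(3/8)(3/8)(3/8) = 0.032959; P(data | r = 4) = (4/8)(4/8)(4/8)(4/8) = 0.0625; P(data | r = 5) = (3/8)(5/8)(5/8)(5/8) = 0.091553.
Weighting by the prior gives 1/4 · 0.001709 = 0.00042725, 1/4 · 0.032959 = 0.0082397, 1/4 · 0.0625 = 0.015625, 1/4 · 0.091553 = 0.022888; summing to 0.04718.
So P(r = 1 | data) = (0.00042725) / (0.04718) = 0.0090556.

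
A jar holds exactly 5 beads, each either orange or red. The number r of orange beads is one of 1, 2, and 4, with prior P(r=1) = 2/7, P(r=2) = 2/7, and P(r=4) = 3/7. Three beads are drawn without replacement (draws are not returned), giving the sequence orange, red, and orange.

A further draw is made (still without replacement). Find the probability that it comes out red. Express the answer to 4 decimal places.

The likelihood of the observed sequence under each hypothesis: P(data | r = 1) = (1/5)(4/4)(0/3) = 0; P(data | r = 2) = (2/5)(3/4)(1/3) = 1/10; P(data | r = 4) = (4/5)(1/4)(3/3) = 1/5.
Multiplying each by its prior: 2/7 · 0 = 0, 2/7 · 1/10 = 1/35, 3/7 · 1/5 = 3/35; these sum to 4/35.
The posterior is then P(r = 1 | data) = 0, P(r = 2 | data) = 1/4, P(r = 4 | data) = 3/4.
So P(red next | data) = Σ P(red next | H) P(H | data) = (1)(1/4) + (0)(3/4) = 1/4.

0.2500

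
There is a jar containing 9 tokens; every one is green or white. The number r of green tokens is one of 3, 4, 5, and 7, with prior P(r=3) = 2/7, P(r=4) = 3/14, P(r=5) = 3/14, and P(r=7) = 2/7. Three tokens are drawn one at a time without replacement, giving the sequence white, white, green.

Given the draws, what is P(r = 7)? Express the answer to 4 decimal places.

For each hypothesis, P(data | H) works out to: P(data | r = 3) = (6/9)(5/8)(3/7) = 0.17857; P(data | r = 4) = (5/9)(4/8)(4/7) = 0.15873; P(data | r = 5) = (4/9)(3/8)(5/7) = 0.11905; P(data | r = 7) = (2/9)(1/8)(7/7) = 0.027778.
Multiplying each by its prior: 2/7 · 0.17857 = 0.05102, 3/14 · 0.15873 = 0.034014, 3/14 · 0.11905 = 0.02551, 2/7 · 0.027778 = 0.0079365; summing to 0.11848.
So P(r = 7 | data) = (0.0079365) / (0.11848) = 0.066986.

0.0670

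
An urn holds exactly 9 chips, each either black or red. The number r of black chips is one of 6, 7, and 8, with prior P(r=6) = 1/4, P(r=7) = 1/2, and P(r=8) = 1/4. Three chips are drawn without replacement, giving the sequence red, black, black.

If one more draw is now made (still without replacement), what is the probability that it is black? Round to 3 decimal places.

Under each hypothesis, the probability of the observed sequence is: P(data | r = 6) = (3/9)(6/8)(5/7) = 0.17857; P(data | r = 7) = (2/9)(7/8)(6/7) = 0.16667; P(data | r = 8) = (1/9)(8/8)(7/7) = 0.11111.
Multiplying each by its prior: 1/4 · 0.17857 = 0.044643, 1/2 · 0.16667 = 0.083333, 1/4 · 0.11111 = 0.027778; with total 0.15575.
The posterior is then P(r = 6 | data) = 0.28662, P(r = 7 | data) = 0.53503, P(r = 8 | data) = 0.17834.
So P(black next | data) = Σ P(black next | H) P(H | data) = (2/3)(0.28662) + (5/6)(0.53503) + (1)(0.17834) = 0.81529.

0.815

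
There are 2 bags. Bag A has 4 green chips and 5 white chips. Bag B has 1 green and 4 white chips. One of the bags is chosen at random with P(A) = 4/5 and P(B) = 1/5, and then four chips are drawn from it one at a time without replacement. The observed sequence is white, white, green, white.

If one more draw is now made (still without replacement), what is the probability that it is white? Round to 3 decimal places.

0.632

The likelihood of the observed sequence under each hypothesis: P(data | bag A) = (5/9)(4/8)(4/7)(3/6) = 0.079365; P(data | bag B) = (4/5)(3/4)(1/3)(2/2) = 0.2.
Multiplying each by its prior: 4/5 · 0.079365 = 0.063492, 1/5 · 0.2 = 0.04; these sum to 0.10349.
Normalising, the posterior is P(bag A | data) = 0.6135, P(bag B | data) = 0.3865.
The predictive probability is P(white next | data) = (2/5)(0.6135) + (1)(0.3865) = 0.6319.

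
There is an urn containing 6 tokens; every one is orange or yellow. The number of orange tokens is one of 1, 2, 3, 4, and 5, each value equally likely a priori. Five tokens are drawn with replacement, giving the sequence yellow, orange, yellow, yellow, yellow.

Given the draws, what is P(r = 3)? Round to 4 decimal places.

Under each hypothesis, the probability of the observed sequence is: P(data | r = 1) = (5/6)(1/6)(5/6)(5/6)(5/6) = 0.080376; P(data | r = 2) = (4/6)(2/6)(4/6)(4/6)(4/6) = 0.065844; P(data | r = 3) = (3/6)(3/6)(3/6)(3/6)(3/6) = 0.03125; P(data | r = 4) = (2/6)(4/6)(2/6)(2/6)(2/6) = 0.0082305; P(data | r = 5) = (1/6)(5/6)(1/6)(1/6)(1/6) = 0.000643.
The prior-weighted likelihoods are 1/5 · 0.080376 = 0.016075, 1/5 · 0.065844 = 0.013169, 1/5 · 0.03125 = 0.00625, 1/5 · 0.0082305 = 0.0016461, 1/5 · 0.000643 = 0.0001286; summing to 0.037269.
By Bayes' rule, P(r = 3 | data) = (0.00625) / (0.037269) = 0.1677.

0.1677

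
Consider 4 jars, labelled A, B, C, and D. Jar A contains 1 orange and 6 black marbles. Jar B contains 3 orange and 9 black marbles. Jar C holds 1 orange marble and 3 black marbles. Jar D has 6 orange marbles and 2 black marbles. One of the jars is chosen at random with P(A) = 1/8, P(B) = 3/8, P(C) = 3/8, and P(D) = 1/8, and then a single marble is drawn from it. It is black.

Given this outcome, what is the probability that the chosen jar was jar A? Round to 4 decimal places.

The likelihood of this draw under each hypothesis: P(data | jar A) = (6/7) = 6/7; P(data | jar B) = (9/12) = 3/4; P(data | jar C) = (3/4) = 3/4; P(data | jar D) = (2/8) = 1/4.
The prior-weighted likelihoods are 1/8 · 6/7 = 3/28, 3/8 · 3/4 = 9/32, 3/8 · 3/4 = 9/32, 1/8 · 1/4 = 1/32; these sum to 157/224.
Therefore the posterior P(jar A | data) = (3/28) / (157/224) = 24/157.

0.1529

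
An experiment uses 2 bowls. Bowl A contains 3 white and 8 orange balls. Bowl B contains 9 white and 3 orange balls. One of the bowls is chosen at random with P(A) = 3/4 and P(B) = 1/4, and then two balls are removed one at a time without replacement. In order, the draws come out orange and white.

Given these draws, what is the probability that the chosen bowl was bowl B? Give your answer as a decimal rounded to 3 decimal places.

0.238

The likelihood of the observed sequence under each hypothesis: P(data | bowl A) = (8/11)(3/10) = 12/55; P(data | bowl B) = (3/12)(9/11) = 9/44.
Multiplying each by its prior: 3/4 · 12/55 = 9/55, 1/4 · 9/44 = 9/176; summing to 189/880.
Hence P(bowl B | data) = (9/176) / (189/880) = 5/21.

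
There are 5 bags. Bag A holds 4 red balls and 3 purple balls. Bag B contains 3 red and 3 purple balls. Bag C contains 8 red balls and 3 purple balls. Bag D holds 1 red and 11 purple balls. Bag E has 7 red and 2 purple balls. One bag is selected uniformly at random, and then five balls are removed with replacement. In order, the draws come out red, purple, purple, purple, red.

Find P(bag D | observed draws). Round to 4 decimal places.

0.0671

The likelihood of the observed sequence under each hypothesis: P(data | bag A) = (4/7)(3/7)(3/7)(3/7)(4/7) = 0.025704; P(data | bag B) = (3/6)(3/6)(3/6)(3/6)(3/6) = 0.03125; P(data | bag C) = (8/11)(3/11)(3/11)(3/11)(8/11) = 0.01073; P(data | bag D) = (1/12)(11/12)(11/12)(11/12)(1/12) = 0.005349; P(data | bag E) = (7/9)(2/9)(2/9)(2/9)(7/9) = 0.0066386.
Weighting by the prior gives 1/5 · 0.025704 = 0.0051407, 1/5 · 0.03125 = 0.00625, 1/5 · 0.01073 = 0.0021459, 1/5 · 0.005349 = 0.0010698, 1/5 · 0.0066386 = 0.0013277; with total 0.015934.
By Bayes' rule, P(bag D | data) = (0.0010698) / (0.015934) = 0.067139.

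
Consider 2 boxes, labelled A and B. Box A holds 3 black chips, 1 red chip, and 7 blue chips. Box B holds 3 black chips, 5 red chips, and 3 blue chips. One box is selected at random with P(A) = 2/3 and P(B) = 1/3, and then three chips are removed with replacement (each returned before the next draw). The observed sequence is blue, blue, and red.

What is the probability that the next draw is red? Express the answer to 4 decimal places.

Compute the likelihood of the observed sequence for each case: P(data | box A) = (7/11)(7/11)(1/11) = 0.036814; P(data | box B) = (3/11)(3/11)(5/11) = 0.033809.
The prior-weighted likelihoods are 2/3 · 0.036814 = 0.024543, 1/3 · 0.033809 = 0.01127; these sum to 0.035813.
The posterior is then P(box A | data) = 0.68531, P(box B | data) = 0.31469.
Averaging over the posterior, P(red next | data) = (1/11)(0.68531) + (5/11)(0.31469) = 0.20534.

0.2053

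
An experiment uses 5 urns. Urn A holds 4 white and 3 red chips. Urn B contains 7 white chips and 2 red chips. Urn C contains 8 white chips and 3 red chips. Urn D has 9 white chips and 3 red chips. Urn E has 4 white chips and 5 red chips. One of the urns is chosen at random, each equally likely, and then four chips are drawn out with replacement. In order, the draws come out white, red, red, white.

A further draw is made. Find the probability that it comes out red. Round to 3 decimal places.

The likelihood of the observed sequence under each hypothesis: P(data | urn A) = (4/7)(3/7)(3/7)(4/7) = 0.059975; P(data | urn B) = (7/9)(2/9)(2/9)(7/9) = 0.029873; P(data | urn C) = (8/11)(3/11)(3/11)(8/11) = 0.039342; P(data | urn D) = (9/12)(3/12)(3/12)(9/12) = 0.035156; P(data | urn E) = (4/9)(5/9)(5/9)(4/9) = 0.060966.
The prior-weighted likelihoods are 1/5 · 0.059975 = 0.011995, 1/5 · 0.029873 = 0.0059747, 1/5 · 0.039342 = 0.0078683, 1/5 · 0.035156 = 0.0070313, 1/5 · 0.060966 = 0.012193; with total 0.045063.
The posterior is then P(urn A | data) = 0.26619, P(urn B | data) = 0.13259, P(urn C | data) = 0.17461, P(urn D | data) = 0.15603, P(urn E | data) = 0.27059.
So P(red next | data) = Σ P(red next | H) P(H | data) = (3/7)(0.26619) + (2/9)(0.13259) + (3/11)(0.17461) + (1/4)(0.15603) + (5/9)(0.27059) = 0.3805.

0.380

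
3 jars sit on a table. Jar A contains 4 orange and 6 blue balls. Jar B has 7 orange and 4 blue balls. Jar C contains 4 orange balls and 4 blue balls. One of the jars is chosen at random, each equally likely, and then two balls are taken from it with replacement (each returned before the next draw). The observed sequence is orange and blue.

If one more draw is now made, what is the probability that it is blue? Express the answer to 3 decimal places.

0.490

For each hypothesis, P(data | H) works out to: P(data | jar A) = (4/10)(6/10) = 0.24; P(data | jar B) = (7/11)(4/11) = 0.2314; P(data | jar C) = (4/8)(4/8) = 0.25.
Multiplying each by its prior: 1/3 · 0.24 = 0.08, 1/3 · 0.2314 = 0.077135, 1/3 · 0.25 = 0.083333; these sum to 0.24047.
Dividing through by the total gives posterior P(jar A | data) = 0.33268, P(jar B | data) = 0.32077, P(jar C | data) = 0.34655.
So P(blue next | data) = Σ P(blue next | H) P(H | data) = (3/5)(0.33268) + (4/11)(0.32077) + (1/2)(0.34655) = 0.48953.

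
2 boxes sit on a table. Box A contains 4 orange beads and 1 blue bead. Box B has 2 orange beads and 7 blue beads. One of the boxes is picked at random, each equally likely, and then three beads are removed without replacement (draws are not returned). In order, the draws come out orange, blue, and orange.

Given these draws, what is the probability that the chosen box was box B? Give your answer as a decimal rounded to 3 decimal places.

0.122

Under each hypothesis, the probability of the observed sequence is: P(data | box A) = (4/5)(1/4)(3/3) = 1/5; P(data | box B) = (2/9)(7/8)(1/7) = 1/36.
Multiplying each by its prior: 1/2 · 1/5 = 1/10, 1/2 · 1/36 = 1/72; summing to 41/360.
Hence P(box B | data) = (1/72) / (41/360) = 5/41.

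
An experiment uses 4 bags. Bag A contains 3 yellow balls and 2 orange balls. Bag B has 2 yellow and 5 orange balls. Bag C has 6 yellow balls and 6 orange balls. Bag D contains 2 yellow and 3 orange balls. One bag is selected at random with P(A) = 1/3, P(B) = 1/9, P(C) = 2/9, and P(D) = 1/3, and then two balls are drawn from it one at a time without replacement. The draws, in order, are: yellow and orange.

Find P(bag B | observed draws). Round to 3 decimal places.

0.092

Compute the likelihood of the observed sequence for each case: P(data | bag A) = (3/5)(2/4) = 0.3; P(data | bag B) = (2/7)(5/6) = 0.2381; P(data | bag C) = (6/12)(6/11) = 0.27273; P(data | bag D) = (2/5)(3/4) = 0.3.
Multiplying each by its prior: 1/3 · 0.3 = 0.1, 1/9 · 0.2381 = 0.026455, 2/9 · 0.27273 = 0.060606, 1/3 · 0.3 = 0.1; these sum to 0.28706.
So P(bag B | data) = (0.026455) / (0.28706) = 0.092158.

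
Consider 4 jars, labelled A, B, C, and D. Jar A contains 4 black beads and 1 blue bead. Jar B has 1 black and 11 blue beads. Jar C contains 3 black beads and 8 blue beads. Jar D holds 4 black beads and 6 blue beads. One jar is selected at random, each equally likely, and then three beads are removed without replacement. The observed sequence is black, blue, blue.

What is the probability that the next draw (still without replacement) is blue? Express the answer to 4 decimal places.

0.7287

The likelihood of the observed sequence under each hypothesis: P(data | jar A) = (4/5)(1/4)(0/3) = 0; P(data | jar B) = (1/12)(11/11)(10/10) = 0.083333; P(data | jar C) = (3/11)(8/10)(7/9) = 0.1697; P(data | jar D) = (4/10)(6/9)(5/8) = 0.16667.
Weighting by the prior gives 1/4 · 0 = 0, 1/4 · 0.083333 = 0.020833, 1/4 · 0.1697 = 0.042424, 1/4 · 0.16667 = 0.041667; summing to 0.10492.
Normalising, the posterior is P(jar A | data) = 0, P(jar B | data) = 0.19856, P(jar C | data) = 0.40433, P(jar D | data) = 0.39711.
So P(blue next | data) = Σ P(blue next | H) P(H | data) = (1)(0.19856) + (3/4)(0.40433) + (4/7)(0.39711) = 0.72873.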